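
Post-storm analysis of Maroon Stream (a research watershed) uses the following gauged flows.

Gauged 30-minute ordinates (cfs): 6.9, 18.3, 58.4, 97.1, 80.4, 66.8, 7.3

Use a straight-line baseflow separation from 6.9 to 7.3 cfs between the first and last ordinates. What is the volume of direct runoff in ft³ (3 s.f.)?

V ≈ 5.14 × 10^5 ft³

Direct-runoff ordinates (Q − Q_b): 0.00, 11.33, 51.37, 90.00, 73.23, 59.57, 0.00 cfs.
ΣQ_DR = 285.5 cfs.
With Δt = 0.5 h = 1800 s, V = ΣQ_DR · Δt = 285.5 × 1800 = 5.14 × 10^5 ft³.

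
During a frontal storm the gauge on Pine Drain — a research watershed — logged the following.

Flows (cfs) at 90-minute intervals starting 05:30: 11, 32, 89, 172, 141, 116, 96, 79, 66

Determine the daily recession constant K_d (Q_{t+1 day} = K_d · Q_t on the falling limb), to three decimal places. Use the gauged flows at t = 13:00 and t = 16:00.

K_d ≈ 0.046

Between t = 13:00 and t = 16:00 the flow falls from 116 to 79 cfs over 2×1.5 h = 3 h.
Per-interval ratio K = (79/116)^(1/2) = 0.8252; K_d = K^(24/1.5) = 0.046.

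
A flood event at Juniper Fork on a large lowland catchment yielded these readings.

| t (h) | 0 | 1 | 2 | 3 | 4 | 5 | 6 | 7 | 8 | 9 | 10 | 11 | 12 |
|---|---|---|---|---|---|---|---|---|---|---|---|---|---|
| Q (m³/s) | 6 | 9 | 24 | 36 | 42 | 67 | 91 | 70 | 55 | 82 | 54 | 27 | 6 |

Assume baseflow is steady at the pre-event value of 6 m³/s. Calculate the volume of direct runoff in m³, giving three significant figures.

Direct-runoff ordinates (Q − Q_b): 0.0, 3.0, 18.0, 30.0, 36.0, 61.0, 85.0, 64.0, 49.0, 76.0, 48.0, 21.0, 0.0 m³/s.
ΣQ_DR = 491.0 m³/s.
With Δt = 1 h = 3600 s, V = ΣQ_DR · Δt = 491.0 × 3600 = 1.77 × 10^6 m³.

V ≈ 1.77 × 10^6 m³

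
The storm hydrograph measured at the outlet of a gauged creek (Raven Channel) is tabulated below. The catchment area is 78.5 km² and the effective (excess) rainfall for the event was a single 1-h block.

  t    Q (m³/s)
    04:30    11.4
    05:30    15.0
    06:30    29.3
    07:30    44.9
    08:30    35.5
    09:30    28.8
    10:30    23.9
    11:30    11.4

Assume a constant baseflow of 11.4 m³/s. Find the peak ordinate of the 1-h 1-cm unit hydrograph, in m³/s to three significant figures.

U_p ≈ 67.0 m³/s

Direct runoff: 0.0, 3.6, 17.9, 33.5, 24.1, 17.4, 12.5, 0.0 m³/s; ΣQ_DR = 109.0 m³/s, peak = 33.5 m³/s.
Runoff depth d = ΣQ_DR·Δt / A = 109.0 × 3600 / (78.5 km²) = 4.999 mm.
The 1-cm UH is the DRH scaled by (10 mm)/d, so U_p = 33.5 × 10/4.999 = 67.0 m³/s.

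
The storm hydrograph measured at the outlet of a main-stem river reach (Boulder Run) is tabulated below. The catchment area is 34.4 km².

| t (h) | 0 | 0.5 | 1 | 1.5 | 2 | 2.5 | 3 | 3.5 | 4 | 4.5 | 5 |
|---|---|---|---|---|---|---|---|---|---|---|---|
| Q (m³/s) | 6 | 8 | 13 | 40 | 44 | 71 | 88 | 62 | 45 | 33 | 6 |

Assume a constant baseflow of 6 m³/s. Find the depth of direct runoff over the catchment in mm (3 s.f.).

Direct runoff: 0.0, 2.0, 7.0, 34.0, 38.0, 65.0, 82.0, 56.0, 39.0, 27.0, 0.0 m³/s; ΣQ_DR = 350.0 m³/s.
V = ΣQ_DR · Δt = 350.0 × 1800 s = 6.300 × 10^5 m³.
Over A = 34.4 km², depth = V / A = 18.3 mm.

d ≈ 18.3 mm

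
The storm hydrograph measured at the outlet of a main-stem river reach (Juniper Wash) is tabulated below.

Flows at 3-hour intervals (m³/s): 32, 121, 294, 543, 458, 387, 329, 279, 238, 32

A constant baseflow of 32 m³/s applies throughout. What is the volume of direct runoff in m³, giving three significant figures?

V ≈ 2.58 × 10^7 m³

Direct-runoff ordinates (Q − Q_b): 0.0, 89.0, 262.0, 511.0, 426.0, 355.0, 297.0, 247.0, 206.0, 0.0 m³/s.
ΣQ_DR = 2393 m³/s.
With Δt = 3 h = 10800 s, V = ΣQ_DR · Δt = 2393 × 10800 = 2.58 × 10^7 m³.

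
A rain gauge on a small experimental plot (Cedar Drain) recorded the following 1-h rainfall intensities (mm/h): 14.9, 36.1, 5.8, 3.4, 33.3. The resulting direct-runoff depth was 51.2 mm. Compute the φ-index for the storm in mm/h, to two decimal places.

Only the 3 blocks with intensity above φ contribute runoff: 14.9, 36.1, 33.3 mm/h.
Σ(I−φ)·Δt = d  ⇒  (14.9+36.1+33.3 − 3φ)·1 = 51.2
φ = (84.30 − 51.2/1) / 3 = 11.03 mm/h.

φ ≈ 11.03 mm/h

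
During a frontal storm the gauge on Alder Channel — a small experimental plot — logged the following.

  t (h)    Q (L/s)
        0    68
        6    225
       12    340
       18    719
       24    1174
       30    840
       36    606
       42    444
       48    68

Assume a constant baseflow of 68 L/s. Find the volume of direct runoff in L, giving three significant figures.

Direct-runoff ordinates (Q − Q_b): 0.0, 157.0, 272.0, 651.0, 1106.0, 772.0, 538.0, 376.0, 0.0 L/s.
ΣQ_DR = 3872 L/s.
With Δt = 6 h = 21600 s, V = ΣQ_DR · Δt = 3872 × 21600 = 8.36 × 10^7 L.

V ≈ 8.36 × 10^7 L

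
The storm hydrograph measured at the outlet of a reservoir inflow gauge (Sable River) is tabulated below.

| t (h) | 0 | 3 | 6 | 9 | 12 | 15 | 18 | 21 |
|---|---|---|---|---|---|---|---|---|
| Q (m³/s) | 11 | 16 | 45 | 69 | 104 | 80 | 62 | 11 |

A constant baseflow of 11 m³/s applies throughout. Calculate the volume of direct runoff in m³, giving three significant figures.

V ≈ 3.35 × 10^6 m³

Direct-runoff ordinates (Q − Q_b): 0.0, 5.0, 34.0, 58.0, 93.0, 69.0, 51.0, 0.0 m³/s.
ΣQ_DR = 310.0 m³/s.
With Δt = 3 h = 10800 s, V = ΣQ_DR · Δt = 310.0 × 10800 = 3.35 × 10^6 m³.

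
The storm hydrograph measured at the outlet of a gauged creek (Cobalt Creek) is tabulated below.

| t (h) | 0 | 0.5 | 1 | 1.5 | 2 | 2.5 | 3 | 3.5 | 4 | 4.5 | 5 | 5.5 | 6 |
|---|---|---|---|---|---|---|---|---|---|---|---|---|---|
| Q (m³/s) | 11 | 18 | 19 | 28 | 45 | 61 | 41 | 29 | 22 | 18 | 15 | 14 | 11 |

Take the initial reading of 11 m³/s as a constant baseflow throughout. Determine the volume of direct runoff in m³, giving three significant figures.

Direct-runoff ordinates (Q − Q_b): 0.0, 7.0, 8.0, 17.0, 34.0, 50.0, 30.0, 18.0, 11.0, 7.0, 4.0, 3.0, 0.0 m³/s.
ΣQ_DR = 189.0 m³/s.
With Δt = 0.5 h = 1800 s, V = ΣQ_DR · Δt = 189.0 × 1800 = 3.40 × 10^5 m³.

V ≈ 3.40 × 10^5 m³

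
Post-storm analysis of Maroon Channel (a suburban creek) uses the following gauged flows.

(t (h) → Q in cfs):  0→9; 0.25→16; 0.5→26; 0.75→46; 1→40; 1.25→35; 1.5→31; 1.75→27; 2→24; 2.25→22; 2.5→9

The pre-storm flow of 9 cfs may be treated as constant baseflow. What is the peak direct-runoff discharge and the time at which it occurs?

Q_p = 37.0 cfs at t = 0.75 h

Subtracting baseflow gives direct-runoff ordinates: 0.0, 7.0, 17.0, 37.0, 31.0, 26.0, 22.0, 18.0, 15.0, 13.0, 0.0 cfs.
The maximum is 37.0 cfs, occurring at the reading for t = 0.75 h.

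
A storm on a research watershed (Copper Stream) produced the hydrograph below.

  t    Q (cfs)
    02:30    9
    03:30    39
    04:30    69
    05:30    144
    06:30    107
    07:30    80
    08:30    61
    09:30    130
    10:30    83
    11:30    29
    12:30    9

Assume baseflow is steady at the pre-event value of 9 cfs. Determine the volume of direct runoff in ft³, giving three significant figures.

V ≈ 2.38 × 10^6 ft³

Direct-runoff ordinates (Q − Q_b): 0.0, 30.0, 60.0, 135.0, 98.0, 71.0, 52.0, 121.0, 74.0, 20.0, 0.0 cfs.
ΣQ_DR = 661.0 cfs.
With Δt = 1 h = 3600 s, V = ΣQ_DR · Δt = 661.0 × 3600 = 2.38 × 10^6 ft³.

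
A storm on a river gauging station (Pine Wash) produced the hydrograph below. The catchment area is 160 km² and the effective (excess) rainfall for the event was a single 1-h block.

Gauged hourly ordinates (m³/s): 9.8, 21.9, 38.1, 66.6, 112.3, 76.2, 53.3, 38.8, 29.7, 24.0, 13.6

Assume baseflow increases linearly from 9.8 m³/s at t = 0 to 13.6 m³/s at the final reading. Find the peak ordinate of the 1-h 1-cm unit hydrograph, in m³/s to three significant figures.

Direct runoff: 0.00, 11.72, 27.54, 55.66, 100.98, 64.50, 41.22, 26.34, 16.86, 10.78, 0.00 m³/s; ΣQ_DR = 355.6 m³/s, peak = 100.98 m³/s.
Runoff depth d = ΣQ_DR·Δt / A = 355.6 × 3600 / (160 km²) = 8.001 mm.
The 1-cm UH is the DRH scaled by (10 mm)/d, so U_p = 100.98 × 10/8.001 = 126 m³/s.

U_p ≈ 126 m³/s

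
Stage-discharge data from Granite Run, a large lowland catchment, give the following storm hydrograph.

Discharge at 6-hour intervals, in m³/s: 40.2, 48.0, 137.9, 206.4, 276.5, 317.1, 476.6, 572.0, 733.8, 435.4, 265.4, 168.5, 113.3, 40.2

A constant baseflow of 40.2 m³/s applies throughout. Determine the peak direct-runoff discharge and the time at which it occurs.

Subtracting baseflow gives direct-runoff ordinates: 0.0, 7.8, 97.7, 166.2, 236.3, 276.9, 436.4, 531.8, 693.6, 395.2, 225.2, 128.3, 73.1, 0.0 m³/s.
The maximum is 693.6 m³/s, occurring at the reading for t = 48 h.

Q_p = 693.6 m³/s at t = 48 h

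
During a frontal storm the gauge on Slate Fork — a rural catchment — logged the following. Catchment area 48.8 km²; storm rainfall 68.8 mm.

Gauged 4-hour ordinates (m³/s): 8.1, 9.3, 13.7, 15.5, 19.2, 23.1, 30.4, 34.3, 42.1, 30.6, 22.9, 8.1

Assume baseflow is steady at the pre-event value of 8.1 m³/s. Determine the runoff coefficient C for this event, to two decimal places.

C ≈ 0.69

ΣQ_DR = 160.1 m³/s; V = ΣQ_DR·Δt = 2.305 × 10^6 m³.
Runoff depth d = V / A = 47.24 mm.
C = d / P = 47.24 / 68.8 = 0.69.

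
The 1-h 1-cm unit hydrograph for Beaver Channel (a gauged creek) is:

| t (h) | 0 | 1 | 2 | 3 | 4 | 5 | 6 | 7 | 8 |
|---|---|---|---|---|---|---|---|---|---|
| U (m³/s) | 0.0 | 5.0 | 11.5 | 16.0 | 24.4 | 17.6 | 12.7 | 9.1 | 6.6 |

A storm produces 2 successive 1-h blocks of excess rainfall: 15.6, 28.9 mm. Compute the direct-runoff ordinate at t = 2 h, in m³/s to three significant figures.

By discrete convolution, Q_j = Σ (P_i / 10 mm) · U_{j−i}.
At t = 2 h (j=2): Q = (15.6/10)·11.5 + (28.9/10)·5.0 = 32.4 m³/s.

Q ≈ 32.4 m³/s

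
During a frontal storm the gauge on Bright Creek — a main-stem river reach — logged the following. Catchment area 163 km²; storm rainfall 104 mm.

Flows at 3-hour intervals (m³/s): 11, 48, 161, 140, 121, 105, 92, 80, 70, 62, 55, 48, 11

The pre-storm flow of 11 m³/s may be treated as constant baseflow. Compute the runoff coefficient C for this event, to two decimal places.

ΣQ_DR = 861.0 m³/s; V = ΣQ_DR·Δt = 9.299 × 10^6 m³.
Runoff depth d = V / A = 57.05 mm.
C = d / P = 57.05 / 104 = 0.55.

C ≈ 0.55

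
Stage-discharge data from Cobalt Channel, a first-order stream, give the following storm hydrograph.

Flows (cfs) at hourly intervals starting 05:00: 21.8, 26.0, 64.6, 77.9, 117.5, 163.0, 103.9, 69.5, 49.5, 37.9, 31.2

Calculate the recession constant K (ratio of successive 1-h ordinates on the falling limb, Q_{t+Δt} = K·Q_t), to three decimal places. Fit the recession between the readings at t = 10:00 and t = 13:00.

K ≈ 0.672

Using the recession-limb readings at t = 10:00 and t = 13:00: Q falls from 163.0 to 49.5 cfs over 3 intervals.
K = (Q₂/Q₁)^(1/3) = (49.5/163.0)^(1/3) = 0.672.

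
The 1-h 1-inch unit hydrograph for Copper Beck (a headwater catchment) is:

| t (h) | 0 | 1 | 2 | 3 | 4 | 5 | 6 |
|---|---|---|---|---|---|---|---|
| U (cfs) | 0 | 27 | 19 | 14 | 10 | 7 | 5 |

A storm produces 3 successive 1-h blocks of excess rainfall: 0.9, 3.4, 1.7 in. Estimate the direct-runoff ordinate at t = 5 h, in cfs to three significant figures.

Q ≈ 64.1 cfs

By discrete convolution, Q_j = Σ (P_i / 1 in) · U_{j−i}.
At t = 5 h (j=5): Q = (0.9/1)·7 + (3.4/1)·10 + (1.7/1)·14 = 64.1 cfs.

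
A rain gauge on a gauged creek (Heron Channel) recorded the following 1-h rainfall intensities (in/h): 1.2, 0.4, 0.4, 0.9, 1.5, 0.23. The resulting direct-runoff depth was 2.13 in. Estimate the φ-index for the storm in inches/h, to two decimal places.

Only the 3 blocks with intensity above φ contribute runoff: 1.2, 0.9, 1.5 in/h.
Σ(I−φ)·Δt = d  ⇒  (1.2+0.9+1.5 − 3φ)·1 = 2.13
φ = (3.600 − 2.13/1) / 3 = 0.49 in/h.

φ ≈ 0.49 in/h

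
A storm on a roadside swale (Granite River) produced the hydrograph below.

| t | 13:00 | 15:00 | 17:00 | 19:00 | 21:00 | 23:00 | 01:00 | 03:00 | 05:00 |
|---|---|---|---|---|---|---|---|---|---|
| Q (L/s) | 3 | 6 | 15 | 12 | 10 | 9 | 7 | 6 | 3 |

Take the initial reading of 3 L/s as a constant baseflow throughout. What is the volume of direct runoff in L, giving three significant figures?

Direct-runoff ordinates (Q − Q_b): 0.0, 3.0, 12.0, 9.0, 7.0, 6.0, 4.0, 3.0, 0.0 L/s.
ΣQ_DR = 44.00 L/s.
With Δt = 2 h = 7200 s, V = ΣQ_DR · Δt = 44.00 × 7200 = 3.17 × 10^5 L.

V ≈ 3.17 × 10^5 L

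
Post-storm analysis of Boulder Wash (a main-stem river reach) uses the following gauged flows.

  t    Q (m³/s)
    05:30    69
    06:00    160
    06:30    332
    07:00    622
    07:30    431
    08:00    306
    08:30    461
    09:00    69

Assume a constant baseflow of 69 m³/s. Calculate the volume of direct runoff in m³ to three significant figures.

Direct-runoff ordinates (Q − Q_b): 0.0, 91.0, 263.0, 553.0, 362.0, 237.0, 392.0, 0.0 m³/s.
ΣQ_DR = 1898 m³/s.
With Δt = 0.5 h = 1800 s, V = ΣQ_DR · Δt = 1898 × 1800 = 3.42 × 10^6 m³.

V ≈ 3.42 × 10^6 m³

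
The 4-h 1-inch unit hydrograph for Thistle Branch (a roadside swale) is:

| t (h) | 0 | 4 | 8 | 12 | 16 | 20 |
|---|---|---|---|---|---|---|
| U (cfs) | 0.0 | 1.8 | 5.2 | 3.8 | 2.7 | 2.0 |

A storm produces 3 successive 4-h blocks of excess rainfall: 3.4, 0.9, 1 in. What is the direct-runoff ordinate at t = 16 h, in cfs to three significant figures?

By discrete convolution, Q_j = Σ (P_i / 1 in) · U_{j−i}.
At t = 16 h (j=4): Q = (3.4/1)·2.7 + (0.9/1)·3.8 + (1/1)·5.2 = 17.8 cfs.

Q ≈ 17.8 cfs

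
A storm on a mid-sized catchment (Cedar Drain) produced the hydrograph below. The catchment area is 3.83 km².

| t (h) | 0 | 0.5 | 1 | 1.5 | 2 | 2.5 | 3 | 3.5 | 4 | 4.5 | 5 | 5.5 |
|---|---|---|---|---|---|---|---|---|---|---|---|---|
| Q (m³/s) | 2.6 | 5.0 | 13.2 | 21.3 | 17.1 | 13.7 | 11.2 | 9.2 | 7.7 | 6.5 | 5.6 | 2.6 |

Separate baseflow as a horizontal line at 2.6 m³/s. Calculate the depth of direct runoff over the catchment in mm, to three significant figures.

d ≈ 39.7 mm

Direct runoff: 0.0, 2.4, 10.6, 18.7, 14.5, 11.1, 8.6, 6.6, 5.1, 3.9, 3.0, 0.0 m³/s; ΣQ_DR = 84.50 m³/s.
V = ΣQ_DR · Δt = 84.50 × 1800 s = 1.521 × 10^5 m³.
Over A = 3.83 km², depth = V / A = 39.7 mm.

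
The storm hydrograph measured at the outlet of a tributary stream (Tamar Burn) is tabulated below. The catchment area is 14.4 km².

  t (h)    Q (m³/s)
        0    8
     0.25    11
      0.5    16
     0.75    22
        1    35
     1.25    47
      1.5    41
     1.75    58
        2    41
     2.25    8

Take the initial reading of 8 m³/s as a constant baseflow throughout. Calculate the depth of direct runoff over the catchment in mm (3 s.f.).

d ≈ 12.9 mm

Direct runoff: 0.0, 3.0, 8.0, 14.0, 27.0, 39.0, 33.0, 50.0, 33.0, 0.0 m³/s; ΣQ_DR = 207.0 m³/s.
V = ΣQ_DR · Δt = 207.0 × 900 s = 1.863 × 10^5 m³.
Over A = 14.4 km², depth = V / A = 12.9 mm.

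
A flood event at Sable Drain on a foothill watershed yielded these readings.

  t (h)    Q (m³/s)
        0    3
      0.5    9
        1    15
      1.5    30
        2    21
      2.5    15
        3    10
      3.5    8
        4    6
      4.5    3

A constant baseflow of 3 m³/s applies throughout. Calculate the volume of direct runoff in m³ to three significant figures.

Direct-runoff ordinates (Q − Q_b): 0.0, 6.0, 12.0, 27.0, 18.0, 12.0, 7.0, 5.0, 3.0, 0.0 m³/s.
ΣQ_DR = 90.00 m³/s.
With Δt = 0.5 h = 1800 s, V = ΣQ_DR · Δt = 90.00 × 1800 = 1.62 × 10^5 m³.

V ≈ 1.62 × 10^5 m³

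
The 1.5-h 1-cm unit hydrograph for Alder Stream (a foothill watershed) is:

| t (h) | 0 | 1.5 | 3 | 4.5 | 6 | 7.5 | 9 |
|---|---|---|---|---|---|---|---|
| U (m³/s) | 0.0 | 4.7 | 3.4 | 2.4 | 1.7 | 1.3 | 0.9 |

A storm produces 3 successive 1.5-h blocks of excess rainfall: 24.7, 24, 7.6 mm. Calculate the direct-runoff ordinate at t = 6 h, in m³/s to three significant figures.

Q ≈ 12.5 m³/s

By discrete convolution, Q_j = Σ (P_i / 10 mm) · U_{j−i}.
At t = 6 h (j=4): Q = (24.7/10)·1.7 + (24/10)·2.4 + (7.6/10)·3.4 = 12.5 m³/s.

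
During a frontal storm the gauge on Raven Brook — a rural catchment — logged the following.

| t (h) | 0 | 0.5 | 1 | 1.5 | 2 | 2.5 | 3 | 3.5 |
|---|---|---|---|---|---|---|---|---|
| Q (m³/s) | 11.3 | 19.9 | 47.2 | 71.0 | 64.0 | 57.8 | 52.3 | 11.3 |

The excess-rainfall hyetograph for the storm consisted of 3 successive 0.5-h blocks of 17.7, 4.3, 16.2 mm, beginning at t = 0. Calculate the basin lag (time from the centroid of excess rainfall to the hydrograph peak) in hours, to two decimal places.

Centroid of excess rainfall: t_c = Σ P_i·t̄_i / ΣP_i = 0.7304 h (block centres at 0.25, 0.75, 1.25 h).
Hydrograph peak occurs at t = 1.5 h, so basin lag t_L = 1.5 − 0.7304 = 0.77 h.

t_L ≈ 0.77 h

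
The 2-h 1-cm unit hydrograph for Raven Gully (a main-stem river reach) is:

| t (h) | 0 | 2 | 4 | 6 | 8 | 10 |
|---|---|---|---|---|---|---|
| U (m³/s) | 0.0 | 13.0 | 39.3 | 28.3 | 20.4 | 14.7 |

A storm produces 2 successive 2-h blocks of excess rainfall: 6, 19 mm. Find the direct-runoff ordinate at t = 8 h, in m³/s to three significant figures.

By discrete convolution, Q_j = Σ (P_i / 10 mm) · U_{j−i}.
At t = 8 h (j=4): Q = (6/10)·20.4 + (19/10)·28.3 = 66.0 m³/s.

Q ≈ 66.0 m³/s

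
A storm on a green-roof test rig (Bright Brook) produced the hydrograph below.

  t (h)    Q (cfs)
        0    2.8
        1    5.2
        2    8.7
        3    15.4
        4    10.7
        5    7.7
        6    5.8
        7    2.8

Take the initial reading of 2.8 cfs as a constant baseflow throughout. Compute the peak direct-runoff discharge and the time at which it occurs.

Subtracting baseflow gives direct-runoff ordinates: 0.0, 2.4, 5.9, 12.6, 7.9, 4.9, 3.0, 0.0 cfs.
The maximum is 12.6 cfs, occurring at the reading for t = 3 h.

Q_p = 12.6 cfs at t = 3 h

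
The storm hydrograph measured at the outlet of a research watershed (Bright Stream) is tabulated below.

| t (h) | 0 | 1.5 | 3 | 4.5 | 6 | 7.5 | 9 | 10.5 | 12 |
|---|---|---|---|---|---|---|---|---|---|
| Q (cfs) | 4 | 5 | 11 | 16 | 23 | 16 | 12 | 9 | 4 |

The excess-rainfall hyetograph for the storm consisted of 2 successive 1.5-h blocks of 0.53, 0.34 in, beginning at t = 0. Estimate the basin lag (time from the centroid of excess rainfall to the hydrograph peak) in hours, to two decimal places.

Centroid of excess rainfall: t_c = Σ P_i·t̄_i / ΣP_i = 1.3362 h (block centres at 0.75, 2.25 h).
Hydrograph peak occurs at t = 6 h, so basin lag t_L = 6 − 1.3362 = 4.66 h.

t_L ≈ 4.66 h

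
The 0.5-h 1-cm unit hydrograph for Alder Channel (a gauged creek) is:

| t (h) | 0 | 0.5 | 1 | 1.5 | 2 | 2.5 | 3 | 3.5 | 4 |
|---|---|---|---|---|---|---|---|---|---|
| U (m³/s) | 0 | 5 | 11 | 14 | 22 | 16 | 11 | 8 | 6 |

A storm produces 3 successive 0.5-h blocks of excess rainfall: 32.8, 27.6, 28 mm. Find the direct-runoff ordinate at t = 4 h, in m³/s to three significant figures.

By discrete convolution, Q_j = Σ (P_i / 10 mm) · U_{j−i}.
At t = 4 h (j=8): Q = (32.8/10)·6 + (27.6/10)·8 + (28/10)·11 = 72.6 m³/s.

Q ≈ 72.6 m³/s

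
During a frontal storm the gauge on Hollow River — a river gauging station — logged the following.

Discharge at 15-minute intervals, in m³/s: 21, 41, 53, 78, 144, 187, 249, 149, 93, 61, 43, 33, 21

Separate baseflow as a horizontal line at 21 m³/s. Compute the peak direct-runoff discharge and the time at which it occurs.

Subtracting baseflow gives direct-runoff ordinates: 0.0, 20.0, 32.0, 57.0, 123.0, 166.0, 228.0, 128.0, 72.0, 40.0, 22.0, 12.0, 0.0 m³/s.
The maximum is 228.0 m³/s, occurring at the reading for t = 1.5 h.

Q_p = 228.0 m³/s at t = 1.5 h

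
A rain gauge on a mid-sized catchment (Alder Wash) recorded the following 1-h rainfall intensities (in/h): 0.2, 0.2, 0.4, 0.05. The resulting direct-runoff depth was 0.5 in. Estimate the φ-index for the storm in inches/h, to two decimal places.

φ ≈ 0.10 in/h

Only the 3 blocks with intensity above φ contribute runoff: 0.2, 0.2, 0.4 in/h.
Σ(I−φ)·Δt = d  ⇒  (0.2+0.2+0.4 − 3φ)·1 = 0.5
φ = (0.8000 − 0.5/1) / 3 = 0.10 in/h.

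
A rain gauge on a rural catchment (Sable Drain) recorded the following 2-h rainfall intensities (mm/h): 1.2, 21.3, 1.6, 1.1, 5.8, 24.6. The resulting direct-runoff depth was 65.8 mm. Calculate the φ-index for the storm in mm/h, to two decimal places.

Only the 2 blocks with intensity above φ contribute runoff: 21.3, 24.6 mm/h.
Σ(I−φ)·Δt = d  ⇒  (21.3+24.6 − 2φ)·2 = 65.8
φ = (45.90 − 65.8/2) / 2 = 6.50 mm/h.

φ ≈ 6.50 mm/h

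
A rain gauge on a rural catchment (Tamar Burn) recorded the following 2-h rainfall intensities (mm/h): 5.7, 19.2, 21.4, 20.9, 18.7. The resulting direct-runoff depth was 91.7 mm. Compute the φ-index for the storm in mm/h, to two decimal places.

φ ≈ 8.59 mm/h

Only the 4 blocks with intensity above φ contribute runoff: 19.2, 21.4, 20.9, 18.7 mm/h.
Σ(I−φ)·Δt = d  ⇒  (19.2+21.4+20.9+18.7 − 4φ)·2 = 91.7
φ = (80.20 − 91.7/2) / 4 = 8.59 mm/h.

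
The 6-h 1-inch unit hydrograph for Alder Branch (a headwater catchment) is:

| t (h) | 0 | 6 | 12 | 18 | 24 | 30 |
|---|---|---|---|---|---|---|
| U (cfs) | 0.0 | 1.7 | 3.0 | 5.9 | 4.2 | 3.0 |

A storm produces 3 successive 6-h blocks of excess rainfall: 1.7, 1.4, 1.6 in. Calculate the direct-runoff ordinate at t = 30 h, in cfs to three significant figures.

By discrete convolution, Q_j = Σ (P_i / 1 in) · U_{j−i}.
At t = 30 h (j=5): Q = (1.7/1)·3.0 + (1.4/1)·4.2 + (1.6/1)·5.9 = 20.4 cfs.

Q ≈ 20.4 cfs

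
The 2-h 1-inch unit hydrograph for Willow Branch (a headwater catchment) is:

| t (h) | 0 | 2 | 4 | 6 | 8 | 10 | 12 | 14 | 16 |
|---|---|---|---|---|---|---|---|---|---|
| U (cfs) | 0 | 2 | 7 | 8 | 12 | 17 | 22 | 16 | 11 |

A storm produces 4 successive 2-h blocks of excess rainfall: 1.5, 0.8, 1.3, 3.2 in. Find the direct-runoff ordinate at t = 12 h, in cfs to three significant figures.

Q ≈ 87.8 cfs

By discrete convolution, Q_j = Σ (P_i / 1 in) · U_{j−i}.
At t = 12 h (j=6): Q = (1.5/1)·22 + (0.8/1)·17 + (1.3/1)·12 + (3.2/1)·8 = 87.8 cfs.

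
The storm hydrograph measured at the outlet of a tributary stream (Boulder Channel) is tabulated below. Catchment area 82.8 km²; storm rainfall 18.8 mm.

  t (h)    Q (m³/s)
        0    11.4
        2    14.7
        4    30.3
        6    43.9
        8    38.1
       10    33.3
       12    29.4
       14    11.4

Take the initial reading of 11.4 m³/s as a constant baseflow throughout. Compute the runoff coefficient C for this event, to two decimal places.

C ≈ 0.56

ΣQ_DR = 121.3 m³/s; V = ΣQ_DR·Δt = 8.734 × 10^5 m³.
Runoff depth d = V / A = 10.55 mm.
C = d / P = 10.55 / 18.8 = 0.56.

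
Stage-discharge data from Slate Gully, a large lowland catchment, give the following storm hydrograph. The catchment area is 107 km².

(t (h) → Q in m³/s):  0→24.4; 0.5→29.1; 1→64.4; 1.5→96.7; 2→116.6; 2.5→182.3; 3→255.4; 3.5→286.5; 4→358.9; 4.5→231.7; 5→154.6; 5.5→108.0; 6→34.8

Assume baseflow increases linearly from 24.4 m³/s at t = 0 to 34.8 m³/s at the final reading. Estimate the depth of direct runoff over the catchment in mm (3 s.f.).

d ≈ 26.2 mm

Direct runoff: 0.00, 3.83, 38.27, 69.70, 88.73, 153.57, 225.80, 256.03, 327.57, 199.50, 121.53, 74.07, 0.00 m³/s; ΣQ_DR = 1559 m³/s.
V = ΣQ_DR · Δt = 1559 × 1800 s = 2.805 × 10^6 m³.
Over A = 107 km², depth = V / A = 26.2 mm.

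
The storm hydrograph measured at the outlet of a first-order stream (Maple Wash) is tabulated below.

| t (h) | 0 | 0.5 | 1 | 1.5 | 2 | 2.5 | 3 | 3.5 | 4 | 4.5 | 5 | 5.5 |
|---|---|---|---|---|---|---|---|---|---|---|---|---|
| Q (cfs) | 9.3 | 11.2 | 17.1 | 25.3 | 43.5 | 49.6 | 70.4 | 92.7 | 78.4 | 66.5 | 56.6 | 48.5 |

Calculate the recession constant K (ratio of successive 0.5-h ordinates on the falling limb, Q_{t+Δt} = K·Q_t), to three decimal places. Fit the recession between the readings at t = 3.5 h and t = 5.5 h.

Using the recession-limb readings at t = 3.5 h and t = 5.5 h: Q falls from 92.7 to 48.5 cfs over 4 intervals.
K = (Q₂/Q₁)^(1/4) = (48.5/92.7)^(1/4) = 0.850.

K ≈ 0.850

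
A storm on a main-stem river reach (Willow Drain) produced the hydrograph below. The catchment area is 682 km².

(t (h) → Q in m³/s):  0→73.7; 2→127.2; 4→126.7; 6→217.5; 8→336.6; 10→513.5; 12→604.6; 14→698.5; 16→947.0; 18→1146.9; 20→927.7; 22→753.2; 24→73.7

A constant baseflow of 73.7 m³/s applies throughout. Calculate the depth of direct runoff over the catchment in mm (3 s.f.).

d ≈ 59.0 mm

Direct runoff: 0.0, 53.5, 53.0, 143.8, 262.9, 439.8, 530.9, 624.8, 873.3, 1073.2, 854.0, 679.5, 0.0 m³/s; ΣQ_DR = 5589 m³/s.
V = ΣQ_DR · Δt = 5589 × 7200 s = 4.024 × 10^7 m³.
Over A = 682 km², depth = V / A = 59.0 mm.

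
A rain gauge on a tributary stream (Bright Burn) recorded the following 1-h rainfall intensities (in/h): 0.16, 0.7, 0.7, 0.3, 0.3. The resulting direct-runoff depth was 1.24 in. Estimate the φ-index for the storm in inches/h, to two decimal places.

φ ≈ 0.19 in/h

Only the 4 blocks with intensity above φ contribute runoff: 0.7, 0.7, 0.3, 0.3 in/h.
Σ(I−φ)·Δt = d  ⇒  (0.7+0.7+0.3+0.3 − 4φ)·1 = 1.24
φ = (2.000 − 1.24/1) / 4 = 0.19 in/h.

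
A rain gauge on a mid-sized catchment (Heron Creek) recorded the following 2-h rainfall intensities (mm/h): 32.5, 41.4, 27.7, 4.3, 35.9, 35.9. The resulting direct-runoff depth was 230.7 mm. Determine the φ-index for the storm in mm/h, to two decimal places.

φ ≈ 11.61 mm/h

Only the 5 blocks with intensity above φ contribute runoff: 32.5, 41.4, 27.7, 35.9, 35.9 mm/h.
Σ(I−φ)·Δt = d  ⇒  (32.5+41.4+27.7+35.9+35.9 − 5φ)·2 = 230.7
φ = (173.4 − 230.7/2) / 5 = 11.61 mm/h.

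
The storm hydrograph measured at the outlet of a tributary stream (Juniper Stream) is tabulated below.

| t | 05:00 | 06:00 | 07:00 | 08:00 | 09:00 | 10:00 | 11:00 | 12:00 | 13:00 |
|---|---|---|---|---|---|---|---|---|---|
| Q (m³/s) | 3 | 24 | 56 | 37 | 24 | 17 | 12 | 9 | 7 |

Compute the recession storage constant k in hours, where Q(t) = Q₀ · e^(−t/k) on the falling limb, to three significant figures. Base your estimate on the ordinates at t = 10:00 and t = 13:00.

k ≈ 3.38 h

On the falling limb, Q drops from 17 to 7 m³/s between t = 10:00 and t = 13:00 (Δt = 3 h).
k = −Δt / ln(Q₂/Q₁) = −3 / ln(7/17) = 3.38 h.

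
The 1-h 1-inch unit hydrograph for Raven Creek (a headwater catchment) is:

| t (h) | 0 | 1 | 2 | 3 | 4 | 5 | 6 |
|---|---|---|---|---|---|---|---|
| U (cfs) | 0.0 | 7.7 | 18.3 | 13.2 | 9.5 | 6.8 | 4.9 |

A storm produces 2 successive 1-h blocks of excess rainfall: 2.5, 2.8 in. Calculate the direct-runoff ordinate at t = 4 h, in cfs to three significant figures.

Q ≈ 60.7 cfs

By discrete convolution, Q_j = Σ (P_i / 1 in) · U_{j−i}.
At t = 4 h (j=4): Q = (2.5/1)·9.5 + (2.8/1)·13.2 = 60.7 cfs.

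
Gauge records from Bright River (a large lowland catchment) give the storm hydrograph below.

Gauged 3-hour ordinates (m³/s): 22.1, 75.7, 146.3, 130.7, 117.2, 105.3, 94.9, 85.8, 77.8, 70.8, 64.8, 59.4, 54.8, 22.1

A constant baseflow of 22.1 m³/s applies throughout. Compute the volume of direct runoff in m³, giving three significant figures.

V ≈ 8.84 × 10^6 m³

Direct-runoff ordinates (Q − Q_b): 0.0, 53.6, 124.2, 108.6, 95.1, 83.2, 72.8, 63.7, 55.7, 48.7, 42.7, 37.3, 32.7, 0.0 m³/s.
ΣQ_DR = 818.3 m³/s.
With Δt = 3 h = 10800 s, V = ΣQ_DR · Δt = 818.3 × 10800 = 8.84 × 10^6 m³.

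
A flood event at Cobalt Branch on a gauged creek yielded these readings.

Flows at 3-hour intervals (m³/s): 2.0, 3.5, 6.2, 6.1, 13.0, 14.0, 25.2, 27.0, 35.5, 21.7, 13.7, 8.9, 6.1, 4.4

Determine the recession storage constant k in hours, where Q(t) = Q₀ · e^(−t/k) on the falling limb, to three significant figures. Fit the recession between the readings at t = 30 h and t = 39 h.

On the falling limb, Q drops from 13.7 to 4.4 m³/s between t = 30 h and t = 39 h (Δt = 9 h).
k = −Δt / ln(Q₂/Q₁) = −9 / ln(4.4/13.7) = 7.92 h.

k ≈ 7.92 h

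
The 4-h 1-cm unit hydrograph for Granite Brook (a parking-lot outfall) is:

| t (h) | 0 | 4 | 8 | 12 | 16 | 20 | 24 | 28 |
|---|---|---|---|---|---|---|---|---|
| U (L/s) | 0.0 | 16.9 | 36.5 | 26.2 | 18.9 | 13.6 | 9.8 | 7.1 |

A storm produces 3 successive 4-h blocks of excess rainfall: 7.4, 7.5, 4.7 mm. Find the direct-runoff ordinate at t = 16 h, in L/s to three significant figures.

Q ≈ 50.8 L/s

By discrete convolution, Q_j = Σ (P_i / 10 mm) · U_{j−i}.
At t = 16 h (j=4): Q = (7.4/10)·18.9 + (7.5/10)·26.2 + (4.7/10)·36.5 = 50.8 L/s.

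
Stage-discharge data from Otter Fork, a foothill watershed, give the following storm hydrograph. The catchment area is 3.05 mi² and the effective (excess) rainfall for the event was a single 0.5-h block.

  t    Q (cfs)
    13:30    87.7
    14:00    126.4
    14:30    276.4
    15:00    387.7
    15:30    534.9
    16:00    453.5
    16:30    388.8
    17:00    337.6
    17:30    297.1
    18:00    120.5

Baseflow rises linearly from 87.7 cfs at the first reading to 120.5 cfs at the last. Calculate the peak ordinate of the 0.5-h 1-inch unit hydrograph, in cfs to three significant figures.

U_p ≈ 865 cfs

Direct runoff: 0.00, 35.06, 181.41, 289.07, 432.62, 347.58, 279.23, 224.39, 180.24, 0.00 cfs; ΣQ_DR = 1970 cfs, peak = 432.62 cfs.
Runoff depth d = ΣQ_DR·Δt / A = 1970 × 1800 / (3.05 mi²) = 0.5003 in.
The 1-inch UH is the DRH scaled by (1 in)/d, so U_p = 432.62 × 1/0.5003 = 865 cfs.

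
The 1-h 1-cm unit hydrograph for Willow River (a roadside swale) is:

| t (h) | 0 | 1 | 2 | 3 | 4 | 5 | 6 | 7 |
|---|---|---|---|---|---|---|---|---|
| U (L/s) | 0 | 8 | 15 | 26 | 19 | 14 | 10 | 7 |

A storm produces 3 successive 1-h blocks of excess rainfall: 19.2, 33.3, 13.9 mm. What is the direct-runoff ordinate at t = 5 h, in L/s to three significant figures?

By discrete convolution, Q_j = Σ (P_i / 10 mm) · U_{j−i}.
At t = 5 h (j=5): Q = (19.2/10)·14 + (33.3/10)·19 + (13.9/10)·26 = 126 L/s.

Q ≈ 126 L/s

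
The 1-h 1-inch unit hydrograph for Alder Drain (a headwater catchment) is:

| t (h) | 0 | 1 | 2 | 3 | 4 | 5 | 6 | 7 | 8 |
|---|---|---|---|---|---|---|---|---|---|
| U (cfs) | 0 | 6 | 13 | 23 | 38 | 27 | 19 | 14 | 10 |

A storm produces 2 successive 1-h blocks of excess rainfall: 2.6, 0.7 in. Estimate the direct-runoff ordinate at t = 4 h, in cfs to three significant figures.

Q ≈ 115 cfs

By discrete convolution, Q_j = Σ (P_i / 1 in) · U_{j−i}.
At t = 4 h (j=4): Q = (2.6/1)·38 + (0.7/1)·23 = 115 cfs.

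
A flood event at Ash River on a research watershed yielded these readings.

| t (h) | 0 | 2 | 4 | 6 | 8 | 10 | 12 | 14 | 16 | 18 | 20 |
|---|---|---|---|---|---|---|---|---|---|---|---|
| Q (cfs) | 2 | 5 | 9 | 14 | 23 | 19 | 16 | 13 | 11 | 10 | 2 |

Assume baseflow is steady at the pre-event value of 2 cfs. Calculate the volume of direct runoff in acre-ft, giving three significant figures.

Direct-runoff ordinates (Q − Q_b): 0.0, 3.0, 7.0, 12.0, 21.0, 17.0, 14.0, 11.0, 9.0, 8.0, 0.0 cfs.
ΣQ_DR = 102.0 cfs.
With Δt = 2 h = 7200 s, V = ΣQ_DR · Δt = 102.0 × 7200 = 7.34 × 10^5 ft³ = 16.9 acre-ft.

V ≈ 16.9 acre-ft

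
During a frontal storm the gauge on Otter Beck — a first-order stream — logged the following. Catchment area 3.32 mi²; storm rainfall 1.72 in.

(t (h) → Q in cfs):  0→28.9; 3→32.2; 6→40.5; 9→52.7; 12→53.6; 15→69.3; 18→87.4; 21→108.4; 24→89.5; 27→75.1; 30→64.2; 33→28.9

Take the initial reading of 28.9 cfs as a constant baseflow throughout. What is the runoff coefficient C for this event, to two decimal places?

C ≈ 0.31

ΣQ_DR = 383.9 cfs; V = ΣQ_DR·Δt = 4.146 × 10^6 ft³.
Runoff depth d = V / A = 0.5375 in.
C = d / P = 0.5375 / 1.72 = 0.31.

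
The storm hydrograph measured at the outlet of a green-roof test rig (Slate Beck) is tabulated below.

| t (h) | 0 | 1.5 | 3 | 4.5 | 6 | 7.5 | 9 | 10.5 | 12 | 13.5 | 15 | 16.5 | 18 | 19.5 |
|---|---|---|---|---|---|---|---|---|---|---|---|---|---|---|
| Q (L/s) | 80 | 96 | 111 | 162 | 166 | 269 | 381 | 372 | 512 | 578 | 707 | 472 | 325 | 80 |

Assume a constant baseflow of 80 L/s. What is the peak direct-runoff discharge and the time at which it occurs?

Subtracting baseflow gives direct-runoff ordinates: 0.0, 16.0, 31.0, 82.0, 86.0, 189.0, 301.0, 292.0, 432.0, 498.0, 627.0, 392.0, 245.0, 0.0 L/s.
The maximum is 627.0 L/s, occurring at the reading for t = 15 h.

Q_p = 627.0 L/s at t = 15 h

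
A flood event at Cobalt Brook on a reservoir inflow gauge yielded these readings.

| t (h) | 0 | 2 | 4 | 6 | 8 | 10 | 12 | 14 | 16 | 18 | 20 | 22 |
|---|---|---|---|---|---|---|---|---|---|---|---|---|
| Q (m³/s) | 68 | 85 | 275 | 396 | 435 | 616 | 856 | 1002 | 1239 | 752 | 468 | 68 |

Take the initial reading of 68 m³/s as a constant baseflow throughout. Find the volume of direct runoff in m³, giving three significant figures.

Direct-runoff ordinates (Q − Q_b): 0.0, 17.0, 207.0, 328.0, 367.0, 548.0, 788.0, 934.0, 1171.0, 684.0, 400.0, 0.0 m³/s.
ΣQ_DR = 5444 m³/s.
With Δt = 2 h = 7200 s, V = ΣQ_DR · Δt = 5444 × 7200 = 3.92 × 10^7 m³.

V ≈ 3.92 × 10^7 m³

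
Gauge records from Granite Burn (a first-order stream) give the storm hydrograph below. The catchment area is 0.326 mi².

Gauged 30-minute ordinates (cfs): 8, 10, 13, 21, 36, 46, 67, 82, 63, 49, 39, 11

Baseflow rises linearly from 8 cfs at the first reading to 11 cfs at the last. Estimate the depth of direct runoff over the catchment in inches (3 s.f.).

d ≈ 0.787 in

Direct runoff: 0.00, 1.73, 4.45, 12.18, 26.91, 36.64, 57.36, 72.09, 52.82, 38.55, 28.27, 0.00 cfs; ΣQ_DR = 331.0 cfs.
V = ΣQ_DR · Δt = 331.0 × 1800 s = 5.958 × 10^5 ft³.
Over A = 0.326 mi², depth = V / A = 0.787 in.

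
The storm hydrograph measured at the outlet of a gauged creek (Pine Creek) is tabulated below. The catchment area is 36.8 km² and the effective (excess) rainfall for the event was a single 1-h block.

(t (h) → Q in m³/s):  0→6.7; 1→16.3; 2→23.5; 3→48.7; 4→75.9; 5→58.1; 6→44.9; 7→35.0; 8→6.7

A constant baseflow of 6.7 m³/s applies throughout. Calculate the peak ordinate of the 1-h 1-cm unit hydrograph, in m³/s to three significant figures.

U_p ≈ 27.7 m³/s

Direct runoff: 0.0, 9.6, 16.8, 42.0, 69.2, 51.4, 38.2, 28.3, 0.0 m³/s; ΣQ_DR = 255.5 m³/s, peak = 69.2 m³/s.
Runoff depth d = ΣQ_DR·Δt / A = 255.5 × 3600 / (36.8 km²) = 24.99 mm.
The 1-cm UH is the DRH scaled by (10 mm)/d, so U_p = 69.2 × 10/24.99 = 27.7 m³/s.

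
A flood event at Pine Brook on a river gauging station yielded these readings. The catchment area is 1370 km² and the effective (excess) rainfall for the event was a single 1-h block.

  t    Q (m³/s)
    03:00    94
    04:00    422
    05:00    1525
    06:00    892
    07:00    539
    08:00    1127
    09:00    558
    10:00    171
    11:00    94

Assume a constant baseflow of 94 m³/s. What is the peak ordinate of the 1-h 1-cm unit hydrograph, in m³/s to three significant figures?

Direct runoff: 0.0, 328.0, 1431.0, 798.0, 445.0, 1033.0, 464.0, 77.0, 0.0 m³/s; ΣQ_DR = 4576 m³/s, peak = 1431.0 m³/s.
Runoff depth d = ΣQ_DR·Δt / A = 4576 × 3600 / (1370 km²) = 12.02 mm.
The 1-cm UH is the DRH scaled by (10 mm)/d, so U_p = 1431.0 × 10/12.02 = 1190 m³/s.

U_p ≈ 1190 m³/s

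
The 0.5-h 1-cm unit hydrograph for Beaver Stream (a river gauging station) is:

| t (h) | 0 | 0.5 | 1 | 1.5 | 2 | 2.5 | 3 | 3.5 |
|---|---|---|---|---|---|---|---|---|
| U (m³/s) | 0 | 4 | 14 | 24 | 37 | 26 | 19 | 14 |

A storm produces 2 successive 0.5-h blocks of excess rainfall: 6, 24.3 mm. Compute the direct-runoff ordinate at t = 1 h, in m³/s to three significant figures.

Q ≈ 18.1 m³/s

By discrete convolution, Q_j = Σ (P_i / 10 mm) · U_{j−i}.
At t = 1 h (j=2): Q = (6/10)·14 + (24.3/10)·4 = 18.1 m³/s.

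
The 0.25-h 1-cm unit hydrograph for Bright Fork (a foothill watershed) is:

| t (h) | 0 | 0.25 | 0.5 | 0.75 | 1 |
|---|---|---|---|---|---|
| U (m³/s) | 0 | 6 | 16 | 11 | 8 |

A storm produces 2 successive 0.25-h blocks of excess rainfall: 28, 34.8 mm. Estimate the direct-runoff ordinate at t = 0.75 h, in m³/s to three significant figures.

Q ≈ 86.5 m³/s

By discrete convolution, Q_j = Σ (P_i / 10 mm) · U_{j−i}.
At t = 0.75 h (j=3): Q = (28/10)·11 + (34.8/10)·16 = 86.5 m³/s.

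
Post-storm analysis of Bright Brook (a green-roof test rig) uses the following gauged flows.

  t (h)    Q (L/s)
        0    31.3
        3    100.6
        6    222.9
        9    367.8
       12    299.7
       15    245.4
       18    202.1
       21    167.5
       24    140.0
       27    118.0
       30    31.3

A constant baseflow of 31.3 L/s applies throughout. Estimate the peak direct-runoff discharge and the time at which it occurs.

Q_p = 336.5 L/s at t = 9 h

Subtracting baseflow gives direct-runoff ordinates: 0.0, 69.3, 191.6, 336.5, 268.4, 214.1, 170.8, 136.2, 108.7, 86.7, 0.0 L/s.
The maximum is 336.5 L/s, occurring at the reading for t = 9 h.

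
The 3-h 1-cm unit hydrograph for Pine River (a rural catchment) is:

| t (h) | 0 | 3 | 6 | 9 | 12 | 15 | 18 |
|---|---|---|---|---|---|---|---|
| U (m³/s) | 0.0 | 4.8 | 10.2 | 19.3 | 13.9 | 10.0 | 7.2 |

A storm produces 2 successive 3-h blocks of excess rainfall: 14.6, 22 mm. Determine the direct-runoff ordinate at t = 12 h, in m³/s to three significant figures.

By discrete convolution, Q_j = Σ (P_i / 10 mm) · U_{j−i}.
At t = 12 h (j=4): Q = (14.6/10)·13.9 + (22/10)·19.3 = 62.8 m³/s.

Q ≈ 62.8 m³/s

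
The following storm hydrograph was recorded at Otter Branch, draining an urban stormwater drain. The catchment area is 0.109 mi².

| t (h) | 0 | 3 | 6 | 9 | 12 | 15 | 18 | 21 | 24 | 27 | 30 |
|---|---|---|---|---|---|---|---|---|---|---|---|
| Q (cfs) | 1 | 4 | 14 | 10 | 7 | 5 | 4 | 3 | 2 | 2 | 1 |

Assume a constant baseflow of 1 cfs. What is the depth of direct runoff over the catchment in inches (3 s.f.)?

Direct runoff: 0.0, 3.0, 13.0, 9.0, 6.0, 4.0, 3.0, 2.0, 1.0, 1.0, 0.0 cfs; ΣQ_DR = 42.00 cfs.
V = ΣQ_DR · Δt = 42.00 × 10800 s = 4.536 × 10^5 ft³.
Over A = 0.109 mi², depth = V / A = 1.79 in.

d ≈ 1.79 in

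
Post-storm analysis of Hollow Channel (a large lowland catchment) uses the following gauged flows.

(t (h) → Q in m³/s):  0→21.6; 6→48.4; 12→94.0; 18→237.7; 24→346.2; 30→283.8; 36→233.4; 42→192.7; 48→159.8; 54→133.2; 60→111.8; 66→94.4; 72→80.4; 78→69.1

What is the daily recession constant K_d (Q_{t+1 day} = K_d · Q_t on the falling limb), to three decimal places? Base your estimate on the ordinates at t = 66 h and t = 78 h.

Between t = 66 h and t = 78 h the flow falls from 94.4 to 69.1 m³/s over 2×6 h = 12 h.
Per-interval ratio K = (69.1/94.4)^(1/2) = 0.8556; K_d = K^(24/6) = 0.536.

K_d ≈ 0.536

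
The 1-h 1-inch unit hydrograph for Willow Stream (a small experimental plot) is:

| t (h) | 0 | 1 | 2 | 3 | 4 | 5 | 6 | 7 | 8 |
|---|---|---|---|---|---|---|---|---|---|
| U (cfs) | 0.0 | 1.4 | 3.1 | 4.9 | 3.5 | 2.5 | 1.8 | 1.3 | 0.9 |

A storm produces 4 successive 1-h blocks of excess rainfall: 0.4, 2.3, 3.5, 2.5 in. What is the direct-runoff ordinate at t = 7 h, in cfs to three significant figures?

Q ≈ 22.2 cfs

By discrete convolution, Q_j = Σ (P_i / 1 in) · U_{j−i}.
At t = 7 h (j=7): Q = (0.4/1)·1.3 + (2.3/1)·1.8 + (3.5/1)·2.5 + (2.5/1)·3.5 = 22.2 cfs.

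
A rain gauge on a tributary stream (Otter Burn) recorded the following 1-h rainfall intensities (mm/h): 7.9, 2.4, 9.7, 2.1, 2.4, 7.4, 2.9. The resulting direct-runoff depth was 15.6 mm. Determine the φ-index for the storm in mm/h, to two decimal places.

Only the 3 blocks with intensity above φ contribute runoff: 7.9, 9.7, 7.4 mm/h.
Σ(I−φ)·Δt = d  ⇒  (7.9+9.7+7.4 − 3φ)·1 = 15.6
φ = (25.00 − 15.6/1) / 3 = 3.13 mm/h.

φ ≈ 3.13 mm/h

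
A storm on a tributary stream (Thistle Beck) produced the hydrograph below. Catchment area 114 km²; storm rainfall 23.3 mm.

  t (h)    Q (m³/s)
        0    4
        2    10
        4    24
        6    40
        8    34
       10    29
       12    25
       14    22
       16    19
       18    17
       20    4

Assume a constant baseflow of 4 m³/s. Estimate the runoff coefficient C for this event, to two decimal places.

C ≈ 0.50

ΣQ_DR = 184.0 m³/s; V = ΣQ_DR·Δt = 1.325 × 10^6 m³.
Runoff depth d = V / A = 11.62 mm.
C = d / P = 11.62 / 23.3 = 0.50.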